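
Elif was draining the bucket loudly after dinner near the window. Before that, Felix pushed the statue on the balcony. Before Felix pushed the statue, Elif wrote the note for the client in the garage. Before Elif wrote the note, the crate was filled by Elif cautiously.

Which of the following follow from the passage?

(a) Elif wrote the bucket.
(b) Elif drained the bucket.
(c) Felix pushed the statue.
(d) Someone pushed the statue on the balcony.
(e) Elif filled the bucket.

(a) Not entailed — Elif wrote the note, not the bucket; the bucket belongs to the draining event.
(b) Not entailed — 'was draining' is progressive on an accomplishment; it does not entail the completed 'drained'.
(c) Entailed — the original entails any weakening of itself; this just drops 'on the balcony'.
(d) Entailed — every conjunct here is already in the original pushing event.
(e) Not entailed — Elif filled the crate, not the bucket; the bucket belongs to the draining event.

(c), (d)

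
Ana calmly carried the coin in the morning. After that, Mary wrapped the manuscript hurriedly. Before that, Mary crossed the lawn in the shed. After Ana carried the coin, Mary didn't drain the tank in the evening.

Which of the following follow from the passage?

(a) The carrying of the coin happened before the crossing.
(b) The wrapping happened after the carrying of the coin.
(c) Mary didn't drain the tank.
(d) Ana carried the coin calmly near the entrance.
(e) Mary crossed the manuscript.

(b)

(a) Not entailed — the narrative doesn't order the carrying relative to the crossing.
(b) Entailed — the narrative places the carrying before the wrapping.
(c) Not entailed — dropping 'in the evening' under negation is not valid — the original leaves open that Mary drained the tank some other way.
(d) Not entailed — 'near the entrance' adds information not in the original event.
(e) Not entailed — Mary crossed the lawn, not the manuscript; the manuscript belongs to the wrapping event.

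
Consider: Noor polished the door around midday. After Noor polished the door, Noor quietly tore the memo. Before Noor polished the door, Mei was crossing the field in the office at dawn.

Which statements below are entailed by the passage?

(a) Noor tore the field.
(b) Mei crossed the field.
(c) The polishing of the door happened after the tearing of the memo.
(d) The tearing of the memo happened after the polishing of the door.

(a) Not entailed — Noor tore the memo, not the field; the field belongs to the crossing event.
(b) Not entailed — 'was crossing' is progressive on an accomplishment; it does not entail the completed 'crossed'.
(c) Not entailed — the narrative places the polishing before the tearing, not after.
(d) Entailed — the narrative places the polishing before the tearing.

(d)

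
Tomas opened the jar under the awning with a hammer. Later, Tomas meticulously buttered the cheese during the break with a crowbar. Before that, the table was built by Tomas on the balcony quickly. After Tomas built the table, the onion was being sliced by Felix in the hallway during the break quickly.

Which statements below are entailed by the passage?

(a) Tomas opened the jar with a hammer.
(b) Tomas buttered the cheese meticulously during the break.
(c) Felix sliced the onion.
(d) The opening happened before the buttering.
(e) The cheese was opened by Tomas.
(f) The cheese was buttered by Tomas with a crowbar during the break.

(a), (b), (d), (f)

(a) Entailed — the original entails any weakening of itself; this just drops 'under the awning'.
(b) Entailed — every conjunct here is already in the original buttering event.
(c) Not entailed — 'was slicing' is progressive on an accomplishment; it does not entail the completed 'sliced'.
(d) Entailed — the narrative places the opening before the buttering.
(e) Not entailed — Tomas opened the jar, not the cheese; the cheese belongs to the buttering event.
(f) Entailed — the original entails any weakening of itself; this just drops 'meticulously'.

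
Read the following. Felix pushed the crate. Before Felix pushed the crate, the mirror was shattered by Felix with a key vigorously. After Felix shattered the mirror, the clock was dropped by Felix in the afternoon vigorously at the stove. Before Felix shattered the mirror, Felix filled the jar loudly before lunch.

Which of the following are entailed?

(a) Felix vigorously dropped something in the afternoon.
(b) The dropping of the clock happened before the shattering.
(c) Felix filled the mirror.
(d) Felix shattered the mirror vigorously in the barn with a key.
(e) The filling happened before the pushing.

(a) Entailed — dropping 'at the stove' and generalizing the patient leaves a sub-description the original still satisfies.
(b) Not entailed — the narrative places the shattering before the dropping, not after.
(c) Not entailed — Felix filled the jar, not the mirror; the mirror belongs to the shattering event.
(d) Not entailed — 'in the barn' adds information not in the original event.
(e) Entailed — the narrative places the filling before the pushing.

(a), (e)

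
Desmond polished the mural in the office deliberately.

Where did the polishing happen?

in the office

'in the office' marks the location of the polishing event.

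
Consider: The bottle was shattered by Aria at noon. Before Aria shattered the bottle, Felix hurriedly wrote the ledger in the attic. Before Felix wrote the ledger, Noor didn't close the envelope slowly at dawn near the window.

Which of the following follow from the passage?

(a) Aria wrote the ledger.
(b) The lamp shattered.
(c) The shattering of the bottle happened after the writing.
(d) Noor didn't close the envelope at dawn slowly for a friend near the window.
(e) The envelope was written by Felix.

(c), (d)

(a) Not entailed — the passage has Felix writing the ledger, not Aria.
(b) Not entailed — the bottle is what shattered, not the lamp.
(c) Entailed — the narrative places the writing before the shattering.
(d) Entailed — under negation, adding a further restriction is entailed: if no such closing event occurred, none occurred for a friend either.
(e) Not entailed — Felix wrote the ledger, not the envelope; the envelope belongs to the closing event.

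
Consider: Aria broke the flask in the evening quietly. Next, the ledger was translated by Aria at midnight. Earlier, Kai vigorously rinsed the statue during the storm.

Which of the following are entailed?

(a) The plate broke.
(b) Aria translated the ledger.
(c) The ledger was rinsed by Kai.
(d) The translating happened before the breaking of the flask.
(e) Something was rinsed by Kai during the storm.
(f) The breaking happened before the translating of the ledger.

(a) Not entailed — the flask is what broke, not the plate.
(b) Entailed — every conjunct here is already in the original translating event.
(c) Not entailed — Kai rinsed the statue, not the ledger; the ledger belongs to the translating event.
(d) Not entailed — the narrative places the breaking before the translating, not after.
(e) Entailed — every conjunct here is already in the original rinsing event.
(f) Entailed — the narrative places the breaking before the translating.

(b), (e), (f)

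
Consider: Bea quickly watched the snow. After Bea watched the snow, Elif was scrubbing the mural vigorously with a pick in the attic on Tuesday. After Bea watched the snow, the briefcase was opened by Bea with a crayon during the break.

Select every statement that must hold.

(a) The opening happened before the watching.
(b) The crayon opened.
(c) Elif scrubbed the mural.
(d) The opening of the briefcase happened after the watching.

(c), (d)

(a) Not entailed — the narrative places the watching before the opening, not after.
(b) Not entailed — the briefcase is what opened, not the crayon.
(c) Entailed — 'scrub' is an activity; 'was scrubbing' entails that some scrubbing happened, so 'scrubbed' holds.
(d) Entailed — the narrative places the watching before the opening.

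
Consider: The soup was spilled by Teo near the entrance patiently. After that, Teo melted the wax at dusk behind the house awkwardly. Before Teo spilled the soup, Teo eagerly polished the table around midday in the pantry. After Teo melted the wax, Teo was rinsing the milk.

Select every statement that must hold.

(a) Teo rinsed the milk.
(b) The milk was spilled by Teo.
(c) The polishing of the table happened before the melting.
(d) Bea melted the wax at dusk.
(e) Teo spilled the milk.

(a) Entailed — 'rinse' is an activity; 'was rinsing' entails that some rinsing happened, so 'rinsed' holds.
(b) Not entailed — Teo spilled the soup, not the milk; the milk belongs to the rinsing event.
(c) Entailed — the narrative places the polishing before the melting.
(d) Not entailed — the passage has Teo melting the wax, not Bea.
(e) Not entailed — Teo spilled the soup, not the milk; the milk belongs to the rinsing event.

(a), (c)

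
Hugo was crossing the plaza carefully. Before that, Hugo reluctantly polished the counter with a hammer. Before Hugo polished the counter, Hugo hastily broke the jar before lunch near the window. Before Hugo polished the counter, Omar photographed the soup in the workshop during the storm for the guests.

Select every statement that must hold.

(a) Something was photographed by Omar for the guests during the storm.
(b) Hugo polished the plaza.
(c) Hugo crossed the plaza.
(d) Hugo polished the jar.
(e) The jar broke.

(a), (e)

(a) Entailed — the original entails any weakening of itself; this just drops 'in the workshop' and generalizes the patient.
(b) Not entailed — Hugo polished the counter, not the plaza; the plaza belongs to the crossing event.
(c) Not entailed — 'was crossing' is progressive on an accomplishment; it does not entail the completed 'crossed'.
(d) Not entailed — Hugo polished the counter, not the jar; the jar belongs to the breaking event.
(e) Entailed — 'Hugo broke the jar' is causative; it entails the inchoative 'the jar broke'.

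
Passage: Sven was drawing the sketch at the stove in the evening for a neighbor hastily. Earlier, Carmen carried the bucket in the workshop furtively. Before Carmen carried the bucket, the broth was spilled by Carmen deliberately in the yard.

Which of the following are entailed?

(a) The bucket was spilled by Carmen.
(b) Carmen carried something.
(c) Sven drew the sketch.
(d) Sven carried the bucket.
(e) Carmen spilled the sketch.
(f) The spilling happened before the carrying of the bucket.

(a) Not entailed — Carmen spilled the broth, not the bucket; the bucket belongs to the carrying event.
(b) Entailed — dropping 'furtively', 'in the workshop' and generalizing the patient leaves a sub-description the original still satisfies.
(c) Not entailed — 'was drawing' is progressive on an accomplishment; it does not entail the completed 'drew'.
(d) Not entailed — the passage has Carmen carrying the bucket, not Sven.
(e) Not entailed — Carmen spilled the broth, not the sketch; the sketch belongs to the drawing event.
(f) Entailed — the narrative places the spilling before the carrying.

(b), (f)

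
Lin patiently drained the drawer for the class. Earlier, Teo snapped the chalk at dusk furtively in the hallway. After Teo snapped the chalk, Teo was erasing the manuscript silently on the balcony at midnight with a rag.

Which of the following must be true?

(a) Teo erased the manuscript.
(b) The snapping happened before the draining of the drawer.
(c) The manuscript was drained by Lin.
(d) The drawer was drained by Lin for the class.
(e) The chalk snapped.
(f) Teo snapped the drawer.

(a) Not entailed — 'was erasing' is progressive on an accomplishment; it does not entail the completed 'erased'.
(b) Entailed — the narrative places the snapping before the draining.
(c) Not entailed — Lin drained the drawer, not the manuscript; the manuscript belongs to the erasing event.
(d) Entailed — every conjunct here is already in the original draining event.
(e) Entailed — 'Teo snapped the chalk' is causative; it entails the inchoative 'the chalk snapped'.
(f) Not entailed — Teo snapped the chalk, not the drawer; the drawer belongs to the draining event.

(b), (d), (e)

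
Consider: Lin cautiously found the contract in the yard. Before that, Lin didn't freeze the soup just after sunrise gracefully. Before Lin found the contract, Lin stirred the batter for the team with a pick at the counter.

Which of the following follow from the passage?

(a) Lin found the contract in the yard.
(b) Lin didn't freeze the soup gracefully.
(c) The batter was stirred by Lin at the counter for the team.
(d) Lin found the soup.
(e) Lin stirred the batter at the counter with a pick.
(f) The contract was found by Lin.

(a), (c), (e), (f)

(a) Entailed — this follows by dropping conjuncts from the finding event's description.
(b) Not entailed — dropping 'just after sunrise' under negation is not valid — the original leaves open that Lin froze the soup some other way.
(c) Entailed — every conjunct here is already in the original stirring event.
(d) Not entailed — Lin found the contract, not the soup; the soup belongs to the freezing event.
(e) Entailed — every conjunct here is already in the original stirring event.
(f) Entailed — this follows by dropping conjuncts from the finding event's description.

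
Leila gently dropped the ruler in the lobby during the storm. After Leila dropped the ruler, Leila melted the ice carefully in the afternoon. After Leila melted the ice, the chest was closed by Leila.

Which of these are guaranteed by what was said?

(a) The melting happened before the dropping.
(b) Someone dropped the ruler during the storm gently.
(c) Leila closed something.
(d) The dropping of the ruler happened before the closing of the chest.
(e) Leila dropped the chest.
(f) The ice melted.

(b), (c), (d), (f)

(a) Not entailed — the narrative places the dropping before the melting, not after.
(b) Entailed — this follows by dropping conjuncts from the dropping event's description.
(c) Entailed — the original entails any weakening of itself; this just generalizes the patient.
(d) Entailed — the narrative places the dropping before the closing.
(e) Not entailed — Leila dropped the ruler, not the chest; the chest belongs to the closing event.
(f) Entailed — 'Leila melted the ice' is causative; it entails the inchoative 'the ice melted'.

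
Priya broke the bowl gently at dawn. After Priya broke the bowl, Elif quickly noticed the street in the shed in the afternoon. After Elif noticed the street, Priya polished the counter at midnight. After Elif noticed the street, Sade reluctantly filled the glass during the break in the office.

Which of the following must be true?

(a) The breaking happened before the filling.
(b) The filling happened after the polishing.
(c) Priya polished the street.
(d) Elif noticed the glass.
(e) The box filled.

(a) Entailed — the narrative places the breaking before the filling.
(b) Not entailed — the narrative doesn't order the polishing relative to the filling.
(c) Not entailed — Priya polished the counter, not the street; the street belongs to the noticing event.
(d) Not entailed — Elif noticed the street, not the glass; the glass belongs to the filling event.
(e) Not entailed — the glass is what filled, not the box.

(a)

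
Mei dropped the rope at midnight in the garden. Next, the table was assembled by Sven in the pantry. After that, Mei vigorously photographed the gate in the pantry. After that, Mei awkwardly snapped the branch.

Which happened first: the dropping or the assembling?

The connectives place the dropping before the assembling.

the dropping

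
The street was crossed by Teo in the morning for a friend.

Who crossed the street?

Teo

'Teo' marks the agent of the crossing event.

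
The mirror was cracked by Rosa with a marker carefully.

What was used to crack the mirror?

'with a marker' marks the instrument of the cracking event.

a marker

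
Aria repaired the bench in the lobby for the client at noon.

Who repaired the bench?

'Aria' marks the agent of the repairing event.

Aria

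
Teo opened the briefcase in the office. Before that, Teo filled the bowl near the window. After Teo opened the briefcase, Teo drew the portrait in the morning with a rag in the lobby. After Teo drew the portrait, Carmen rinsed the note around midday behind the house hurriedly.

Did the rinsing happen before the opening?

no

The narrative orders the opening before the rinsing.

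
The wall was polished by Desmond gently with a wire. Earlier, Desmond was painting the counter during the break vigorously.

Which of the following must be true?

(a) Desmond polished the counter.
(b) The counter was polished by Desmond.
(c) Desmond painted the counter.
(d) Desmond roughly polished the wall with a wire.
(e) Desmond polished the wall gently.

(a) Not entailed — Desmond polished the wall, not the counter; the counter belongs to the painting event.
(b) Not entailed — Desmond polished the wall, not the counter; the counter belongs to the painting event.
(c) Not entailed — 'was painting' is progressive on an accomplishment; it does not entail the completed 'painted'.
(d) Not entailed — 'roughly' adds a manner not in (and inconsistent with) the original.
(e) Entailed — every conjunct here is already in the original polishing event.

(e)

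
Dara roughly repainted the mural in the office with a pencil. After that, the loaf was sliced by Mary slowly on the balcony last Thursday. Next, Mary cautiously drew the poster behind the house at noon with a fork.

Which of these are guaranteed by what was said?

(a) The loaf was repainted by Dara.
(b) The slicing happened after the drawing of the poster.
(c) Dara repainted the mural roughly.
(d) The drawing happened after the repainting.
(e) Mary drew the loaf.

(a) Not entailed — Dara repainted the mural, not the loaf; the loaf belongs to the slicing event.
(b) Not entailed — the narrative places the slicing before the drawing, not after.
(c) Entailed — the original entails any weakening of itself; this just drops 'in the office', 'with a pencil'.
(d) Entailed — the narrative places the repainting before the drawing.
(e) Not entailed — Mary drew the poster, not the loaf; the loaf belongs to the slicing event.

(c), (d)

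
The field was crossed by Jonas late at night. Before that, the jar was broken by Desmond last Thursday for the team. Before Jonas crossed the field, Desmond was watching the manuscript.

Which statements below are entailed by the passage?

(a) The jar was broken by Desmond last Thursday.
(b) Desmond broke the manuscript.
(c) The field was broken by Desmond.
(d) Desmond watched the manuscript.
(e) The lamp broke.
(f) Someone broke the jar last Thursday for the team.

(a) Entailed — dropping 'for the team' leaves a sub-description the original still satisfies.
(b) Not entailed — Desmond broke the jar, not the manuscript; the manuscript belongs to the watching event.
(c) Not entailed — Desmond broke the jar, not the field; the field belongs to the crossing event.
(d) Entailed — 'watch' is an activity; 'was watching' entails that some watching happened, so 'watched' holds.
(e) Not entailed — the jar is what broke, not the lamp.
(f) Entailed — generalizing the agent leaves a sub-description the original still satisfies.

(a), (d), (f)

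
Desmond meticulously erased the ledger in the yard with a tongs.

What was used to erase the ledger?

a tongs

'with a tongs' marks the instrument of the erasing event.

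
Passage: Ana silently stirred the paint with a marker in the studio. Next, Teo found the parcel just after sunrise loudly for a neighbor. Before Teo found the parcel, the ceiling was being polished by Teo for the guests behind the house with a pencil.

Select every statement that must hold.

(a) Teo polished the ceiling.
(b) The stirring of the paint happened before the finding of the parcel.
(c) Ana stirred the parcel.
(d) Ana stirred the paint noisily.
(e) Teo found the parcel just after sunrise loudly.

(a) Entailed — 'polish' is an activity; 'was polishing' entails that some polishing happened, so 'polished' holds.
(b) Entailed — the narrative places the stirring before the finding.
(c) Not entailed — Ana stirred the paint, not the parcel; the parcel belongs to the finding event.
(d) Not entailed — 'noisily' adds a manner not in (and inconsistent with) the original.
(e) Entailed — dropping 'for a neighbor' leaves a sub-description the original still satisfies.

(a), (b), (e)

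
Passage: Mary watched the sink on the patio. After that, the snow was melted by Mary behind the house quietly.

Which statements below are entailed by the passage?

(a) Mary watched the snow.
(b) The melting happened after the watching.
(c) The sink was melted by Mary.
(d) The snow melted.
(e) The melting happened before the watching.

(b), (d)

(a) Not entailed — Mary watched the sink, not the snow; the snow belongs to the melting event.
(b) Entailed — the narrative places the watching before the melting.
(c) Not entailed — Mary melted the snow, not the sink; the sink belongs to the watching event.
(d) Entailed — 'Mary melted the snow' is causative; it entails the inchoative 'the snow melted'.
(e) Not entailed — the narrative places the watching before the melting, not after.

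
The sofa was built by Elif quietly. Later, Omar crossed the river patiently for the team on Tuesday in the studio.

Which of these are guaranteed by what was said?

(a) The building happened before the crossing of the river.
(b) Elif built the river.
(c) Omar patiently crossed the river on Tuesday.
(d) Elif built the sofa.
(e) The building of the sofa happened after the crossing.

(a) Entailed — the narrative places the building before the crossing.
(b) Not entailed — Elif built the sofa, not the river; the river belongs to the crossing event.
(c) Entailed — the original entails any weakening of itself; this just drops 'in the studio', 'for the team'.
(d) Entailed — every conjunct here is already in the original building event.
(e) Not entailed — the narrative places the building before the crossing, not after.

(a), (c), (d)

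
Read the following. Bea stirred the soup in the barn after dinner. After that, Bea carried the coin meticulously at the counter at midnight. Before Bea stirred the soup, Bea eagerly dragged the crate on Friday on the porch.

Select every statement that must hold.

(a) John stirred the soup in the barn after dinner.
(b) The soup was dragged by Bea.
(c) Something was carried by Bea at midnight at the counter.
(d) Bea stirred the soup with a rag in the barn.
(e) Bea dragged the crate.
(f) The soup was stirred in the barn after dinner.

(c), (e), (f)

(a) Not entailed — the passage has Bea stirring the soup, not John.
(b) Not entailed — Bea dragged the crate, not the soup; the soup belongs to the stirring event.
(c) Entailed — the original entails any weakening of itself; this just drops 'meticulously' and generalizes the patient.
(d) Not entailed — 'with a rag' adds information not in the original event.
(e) Entailed — every conjunct here is already in the original dragging event.
(f) Entailed — every conjunct here is already in the original stirring event.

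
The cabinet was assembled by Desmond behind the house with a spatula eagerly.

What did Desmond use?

a spatula

'with a spatula' marks the instrument of the assembling event.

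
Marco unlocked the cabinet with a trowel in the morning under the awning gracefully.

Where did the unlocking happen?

under the awning

'under the awning' marks the location of the unlocking event.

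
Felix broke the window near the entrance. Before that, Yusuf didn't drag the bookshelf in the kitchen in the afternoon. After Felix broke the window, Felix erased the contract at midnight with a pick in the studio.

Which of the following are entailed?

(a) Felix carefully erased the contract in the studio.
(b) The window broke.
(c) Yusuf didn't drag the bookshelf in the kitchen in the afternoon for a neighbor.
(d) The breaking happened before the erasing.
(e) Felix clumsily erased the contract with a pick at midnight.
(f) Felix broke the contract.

(b), (c), (d)

(a) Not entailed — 'carefully' adds information not in the original event.
(b) Entailed — 'Felix broke the window' is causative; it entails the inchoative 'the window broke'.
(c) Entailed — under negation, adding a further restriction is entailed: if no such dragging event occurred, none occurred for a neighbor either.
(d) Entailed — the narrative places the breaking before the erasing.
(e) Not entailed — 'clumsily' adds information not in the original event.
(f) Not entailed — Felix broke the window, not the contract; the contract belongs to the erasing event.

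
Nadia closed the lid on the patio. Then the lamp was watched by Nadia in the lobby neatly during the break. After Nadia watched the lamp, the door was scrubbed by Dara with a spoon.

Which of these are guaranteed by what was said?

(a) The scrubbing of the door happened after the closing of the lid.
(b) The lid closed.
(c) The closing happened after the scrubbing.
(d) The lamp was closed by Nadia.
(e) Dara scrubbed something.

(a) Entailed — the narrative places the closing before the scrubbing.
(b) Entailed — 'Nadia closed the lid' is causative; it entails the inchoative 'the lid closed'.
(c) Not entailed — the narrative places the closing before the scrubbing, not after.
(d) Not entailed — Nadia closed the lid, not the lamp; the lamp belongs to the watching event.
(e) Entailed — the original entails any weakening of itself; this just drops 'with a spoon' and generalizes the patient.

(a), (b), (e)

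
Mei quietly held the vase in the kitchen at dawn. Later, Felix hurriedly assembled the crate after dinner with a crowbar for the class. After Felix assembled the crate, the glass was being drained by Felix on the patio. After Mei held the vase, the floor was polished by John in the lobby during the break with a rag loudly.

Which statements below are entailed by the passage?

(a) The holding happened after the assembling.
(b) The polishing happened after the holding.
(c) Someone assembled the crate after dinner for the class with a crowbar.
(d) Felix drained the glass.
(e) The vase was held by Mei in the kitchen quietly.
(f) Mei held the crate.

(b), (c), (e)

(a) Not entailed — the narrative places the holding before the assembling, not after.
(b) Entailed — the narrative places the holding before the polishing.
(c) Entailed — this follows by dropping conjuncts from the assembling event's description.
(d) Not entailed — 'was draining' is progressive on an accomplishment; it does not entail the completed 'drained'.
(e) Entailed — every conjunct here is already in the original holding event.
(f) Not entailed — Mei held the vase, not the crate; the crate belongs to the assembling event.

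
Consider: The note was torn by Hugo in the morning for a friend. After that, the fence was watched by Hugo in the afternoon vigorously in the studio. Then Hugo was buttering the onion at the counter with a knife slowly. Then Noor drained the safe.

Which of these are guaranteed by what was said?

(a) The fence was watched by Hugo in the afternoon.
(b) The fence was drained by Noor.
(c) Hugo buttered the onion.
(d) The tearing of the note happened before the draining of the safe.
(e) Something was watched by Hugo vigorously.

(a) Entailed — the original entails any weakening of itself; this just drops 'vigorously', 'in the studio'.
(b) Not entailed — Noor drained the safe, not the fence; the fence belongs to the watching event.
(c) Not entailed — 'was buttering' is progressive on an accomplishment; it does not entail the completed 'buttered'.
(d) Entailed — the narrative places the tearing before the draining.
(e) Entailed — every conjunct here is already in the original watching event.

(a), (d), (e)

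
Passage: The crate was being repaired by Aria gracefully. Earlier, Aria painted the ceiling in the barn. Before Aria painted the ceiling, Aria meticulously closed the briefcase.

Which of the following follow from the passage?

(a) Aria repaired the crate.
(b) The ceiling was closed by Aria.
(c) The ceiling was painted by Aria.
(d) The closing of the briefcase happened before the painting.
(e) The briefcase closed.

(c), (d), (e)

(a) Not entailed — 'was repairing' is progressive on an accomplishment; it does not entail the completed 'repaired'.
(b) Not entailed — Aria closed the briefcase, not the ceiling; the ceiling belongs to the painting event.
(c) Entailed — every conjunct here is already in the original painting event.
(d) Entailed — the narrative places the closing before the painting.
(e) Entailed — 'Aria closed the briefcase' is causative; it entails the inchoative 'the briefcase closed'.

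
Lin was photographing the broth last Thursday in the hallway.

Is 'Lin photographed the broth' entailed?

'was photographing' is progressive; for an accomplishment like 'photograph the broth', it doesn't entail completion.

no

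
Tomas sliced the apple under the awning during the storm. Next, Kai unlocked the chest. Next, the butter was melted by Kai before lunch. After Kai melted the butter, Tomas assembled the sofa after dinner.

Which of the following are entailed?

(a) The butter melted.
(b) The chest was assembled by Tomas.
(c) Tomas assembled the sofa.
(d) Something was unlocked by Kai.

(a), (c), (d)

(a) Entailed — 'Kai melted the butter' is causative; it entails the inchoative 'the butter melted'.
(b) Not entailed — Tomas assembled the sofa, not the chest; the chest belongs to the unlocking event.
(c) Entailed — this follows by dropping conjuncts from the assembling event's description.
(d) Entailed — generalizing the patient leaves a sub-description the original still satisfies.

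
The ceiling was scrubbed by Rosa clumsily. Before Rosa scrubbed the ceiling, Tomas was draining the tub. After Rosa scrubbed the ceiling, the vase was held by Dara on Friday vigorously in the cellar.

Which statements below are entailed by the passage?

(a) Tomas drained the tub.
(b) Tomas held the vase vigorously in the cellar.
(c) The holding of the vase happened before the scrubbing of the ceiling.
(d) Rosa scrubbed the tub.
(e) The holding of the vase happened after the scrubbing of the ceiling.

(e)

(a) Not entailed — 'was draining' is progressive on an accomplishment; it does not entail the completed 'drained'.
(b) Not entailed — the passage has Dara holding the vase, not Tomas.
(c) Not entailed — the narrative places the scrubbing before the holding, not after.
(d) Not entailed — Rosa scrubbed the ceiling, not the tub; the tub belongs to the draining event.
(e) Entailed — the narrative places the scrubbing before the holding.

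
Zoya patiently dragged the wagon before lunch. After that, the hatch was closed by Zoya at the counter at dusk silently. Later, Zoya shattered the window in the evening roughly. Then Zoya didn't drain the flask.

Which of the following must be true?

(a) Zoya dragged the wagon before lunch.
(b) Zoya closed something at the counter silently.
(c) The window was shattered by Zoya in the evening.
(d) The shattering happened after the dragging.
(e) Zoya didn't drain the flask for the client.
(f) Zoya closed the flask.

(a) Entailed — the original entails any weakening of itself; this just drops 'patiently'.
(b) Entailed — dropping 'at dusk' and generalizing the patient leaves a sub-description the original still satisfies.
(c) Entailed — the original entails any weakening of itself; this just drops 'roughly'.
(d) Entailed — the narrative places the dragging before the shattering.
(e) Entailed — under negation, adding a further restriction is entailed: if no such draining event occurred, none occurred for the client either.
(f) Not entailed — Zoya closed the hatch, not the flask; the flask belongs to the draining event.

(a), (b), (c), (d), (e)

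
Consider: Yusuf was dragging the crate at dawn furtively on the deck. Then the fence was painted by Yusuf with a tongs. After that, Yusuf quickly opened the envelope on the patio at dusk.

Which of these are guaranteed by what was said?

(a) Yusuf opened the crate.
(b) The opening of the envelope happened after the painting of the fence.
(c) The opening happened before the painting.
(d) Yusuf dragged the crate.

(a) Not entailed — Yusuf opened the envelope, not the crate; the crate belongs to the dragging event.
(b) Entailed — the narrative places the painting before the opening.
(c) Not entailed — the narrative places the painting before the opening, not after.
(d) Entailed — 'drag' is an activity; 'was dragging' entails that some dragging happened, so 'dragged' holds.

(b), (d)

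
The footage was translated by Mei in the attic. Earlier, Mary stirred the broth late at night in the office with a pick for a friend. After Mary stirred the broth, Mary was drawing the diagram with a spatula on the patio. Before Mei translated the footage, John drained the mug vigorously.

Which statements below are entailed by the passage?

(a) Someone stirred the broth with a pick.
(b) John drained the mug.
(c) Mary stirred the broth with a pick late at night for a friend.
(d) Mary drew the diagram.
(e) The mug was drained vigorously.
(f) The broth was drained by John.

(a), (b), (c), (e)

(a) Entailed — every conjunct here is already in the original stirring event.
(b) Entailed — every conjunct here is already in the original draining event.
(c) Entailed — this follows by dropping conjuncts from the stirring event's description.
(d) Not entailed — 'was drawing' is progressive on an accomplishment; it does not entail the completed 'drew'.
(e) Entailed — generalizing the agent leaves a sub-description the original still satisfies.
(f) Not entailed — John drained the mug, not the broth; the broth belongs to the stirring event.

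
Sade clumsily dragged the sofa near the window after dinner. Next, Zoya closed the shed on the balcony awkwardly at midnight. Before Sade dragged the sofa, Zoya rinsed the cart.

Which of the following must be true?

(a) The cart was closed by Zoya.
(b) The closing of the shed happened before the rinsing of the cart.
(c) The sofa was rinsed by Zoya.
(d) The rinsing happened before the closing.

(d)

(a) Not entailed — Zoya closed the shed, not the cart; the cart belongs to the rinsing event.
(b) Not entailed — the narrative places the rinsing before the closing, not after.
(c) Not entailed — Zoya rinsed the cart, not the sofa; the sofa belongs to the dragging event.
(d) Entailed — the narrative places the rinsing before the closing.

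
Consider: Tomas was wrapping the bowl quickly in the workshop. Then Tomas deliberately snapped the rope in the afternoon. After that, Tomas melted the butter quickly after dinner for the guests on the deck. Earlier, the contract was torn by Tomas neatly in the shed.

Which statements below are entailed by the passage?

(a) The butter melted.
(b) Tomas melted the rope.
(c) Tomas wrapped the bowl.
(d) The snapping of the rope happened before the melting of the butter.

(a), (d)

(a) Entailed — 'Tomas melted the butter' is causative; it entails the inchoative 'the butter melted'.
(b) Not entailed — Tomas melted the butter, not the rope; the rope belongs to the snapping event.
(c) Not entailed — 'was wrapping' is progressive on an accomplishment; it does not entail the completed 'wrapped'.
(d) Entailed — the narrative places the snapping before the melting.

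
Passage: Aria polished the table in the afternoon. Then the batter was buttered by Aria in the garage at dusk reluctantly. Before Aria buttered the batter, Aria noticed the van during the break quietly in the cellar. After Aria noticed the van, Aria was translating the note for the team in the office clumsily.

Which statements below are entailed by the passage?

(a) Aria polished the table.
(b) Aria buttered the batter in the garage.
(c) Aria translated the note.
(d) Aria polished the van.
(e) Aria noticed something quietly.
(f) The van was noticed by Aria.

(a), (b), (e), (f)

(a) Entailed — this follows by dropping conjuncts from the polishing event's description.
(b) Entailed — this follows by dropping conjuncts from the buttering event's description.
(c) Not entailed — 'was translating' is progressive on an accomplishment; it does not entail the completed 'translated'.
(d) Not entailed — Aria polished the table, not the van; the van belongs to the noticing event.
(e) Entailed — dropping 'during the break', 'in the cellar' and generalizing the patient leaves a sub-description the original still satisfies.
(f) Entailed — dropping 'during the break', 'in the cellar', 'quietly' leaves a sub-description the original still satisfies.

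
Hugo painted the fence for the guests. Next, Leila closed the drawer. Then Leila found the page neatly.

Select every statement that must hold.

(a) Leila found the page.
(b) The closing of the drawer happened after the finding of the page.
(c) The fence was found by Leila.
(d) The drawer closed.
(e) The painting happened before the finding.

(a) Entailed — dropping 'neatly' leaves a sub-description the original still satisfies.
(b) Not entailed — the narrative places the closing before the finding, not after.
(c) Not entailed — Leila found the page, not the fence; the fence belongs to the painting event.
(d) Entailed — 'Leila closed the drawer' is causative; it entails the inchoative 'the drawer closed'.
(e) Entailed — the narrative places the painting before the finding.

(a), (d), (e)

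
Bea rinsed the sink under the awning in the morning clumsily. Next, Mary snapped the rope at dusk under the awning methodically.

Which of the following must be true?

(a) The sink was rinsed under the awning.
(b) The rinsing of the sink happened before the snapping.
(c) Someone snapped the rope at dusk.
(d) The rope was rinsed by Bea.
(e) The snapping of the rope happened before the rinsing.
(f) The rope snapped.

(a), (b), (c), (f)

(a) Entailed — the original entails any weakening of itself; this just drops 'in the morning', 'clumsily' and generalizes the agent.
(b) Entailed — the narrative places the rinsing before the snapping.
(c) Entailed — dropping 'under the awning', 'methodically' and generalizing the agent leaves a sub-description the original still satisfies.
(d) Not entailed — Bea rinsed the sink, not the rope; the rope belongs to the snapping event.
(e) Not entailed — the narrative places the rinsing before the snapping, not after.
(f) Entailed — 'Mary snapped the rope' is causative; it entails the inchoative 'the rope snapped'.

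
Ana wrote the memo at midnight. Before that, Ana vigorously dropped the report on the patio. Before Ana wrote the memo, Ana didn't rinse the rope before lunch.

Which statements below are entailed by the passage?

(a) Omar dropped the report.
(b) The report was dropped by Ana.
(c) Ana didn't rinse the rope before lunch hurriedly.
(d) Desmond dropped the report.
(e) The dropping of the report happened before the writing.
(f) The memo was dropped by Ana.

(b), (c), (e)

(a) Not entailed — the passage has Ana dropping the report, not Omar.
(b) Entailed — this follows by dropping conjuncts from the dropping event's description.
(c) Entailed — under negation, adding a further restriction is entailed: if no such rinsing event occurred, none occurred hurriedly either.
(d) Not entailed — the passage has Ana dropping the report, not Desmond.
(e) Entailed — the narrative places the dropping before the writing.
(f) Not entailed — Ana dropped the report, not the memo; the memo belongs to the writing event.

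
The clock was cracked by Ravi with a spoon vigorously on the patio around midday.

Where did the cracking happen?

'on the patio' marks the location of the cracking event.

on the patio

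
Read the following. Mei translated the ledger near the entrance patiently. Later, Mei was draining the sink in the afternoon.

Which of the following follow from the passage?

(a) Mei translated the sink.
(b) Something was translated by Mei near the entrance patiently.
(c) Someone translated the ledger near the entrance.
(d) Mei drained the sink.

(b), (c)

(a) Not entailed — Mei translated the ledger, not the sink; the sink belongs to the draining event.
(b) Entailed — every conjunct here is already in the original translating event.
(c) Entailed — dropping 'patiently' and generalizing the agent leaves a sub-description the original still satisfies.
(d) Not entailed — 'was draining' is progressive on an accomplishment; it does not entail the completed 'drained'.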